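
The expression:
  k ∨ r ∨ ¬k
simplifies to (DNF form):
True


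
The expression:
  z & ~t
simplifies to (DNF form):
z & ~t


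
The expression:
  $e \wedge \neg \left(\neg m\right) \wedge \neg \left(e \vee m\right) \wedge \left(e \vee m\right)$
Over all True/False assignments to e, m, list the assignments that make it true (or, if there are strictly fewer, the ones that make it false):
is never true.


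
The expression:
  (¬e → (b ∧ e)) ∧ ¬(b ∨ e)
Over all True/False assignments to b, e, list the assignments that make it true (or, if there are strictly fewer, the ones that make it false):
is never true.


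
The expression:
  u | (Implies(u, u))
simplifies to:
True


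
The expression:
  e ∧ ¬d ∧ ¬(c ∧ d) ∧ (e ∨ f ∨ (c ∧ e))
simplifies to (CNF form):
e ∧ ¬d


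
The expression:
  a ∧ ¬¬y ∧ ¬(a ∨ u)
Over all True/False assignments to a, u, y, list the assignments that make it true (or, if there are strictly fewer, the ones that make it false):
is never true.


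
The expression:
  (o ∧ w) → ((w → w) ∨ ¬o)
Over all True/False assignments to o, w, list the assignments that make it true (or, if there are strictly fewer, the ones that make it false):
is always true.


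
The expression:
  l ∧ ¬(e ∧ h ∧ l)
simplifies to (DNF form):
(l ∧ ¬e) ∨ (l ∧ ¬h)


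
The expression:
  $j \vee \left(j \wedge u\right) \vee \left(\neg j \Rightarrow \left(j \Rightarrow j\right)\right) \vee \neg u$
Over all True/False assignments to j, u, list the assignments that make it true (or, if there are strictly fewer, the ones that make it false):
is always true.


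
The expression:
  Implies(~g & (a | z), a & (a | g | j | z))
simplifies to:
a | g | ~z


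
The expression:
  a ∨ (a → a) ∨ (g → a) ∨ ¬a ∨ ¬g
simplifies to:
True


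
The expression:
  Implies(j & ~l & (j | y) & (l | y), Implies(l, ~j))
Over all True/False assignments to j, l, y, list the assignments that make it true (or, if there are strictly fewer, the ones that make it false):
is always true.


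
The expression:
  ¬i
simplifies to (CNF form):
¬i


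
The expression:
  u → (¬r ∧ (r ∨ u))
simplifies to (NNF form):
¬r ∨ ¬u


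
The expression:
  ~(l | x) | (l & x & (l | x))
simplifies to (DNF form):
(l & x) | (~l & ~x)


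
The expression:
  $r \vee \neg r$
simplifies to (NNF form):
$\text{True}$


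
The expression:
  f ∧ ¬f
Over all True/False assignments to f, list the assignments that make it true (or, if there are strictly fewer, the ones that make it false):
is never true.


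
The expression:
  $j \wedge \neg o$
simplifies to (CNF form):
$j \wedge \neg o$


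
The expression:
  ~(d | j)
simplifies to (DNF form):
~d & ~j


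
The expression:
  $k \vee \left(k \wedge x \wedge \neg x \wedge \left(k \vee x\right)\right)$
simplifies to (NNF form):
$k$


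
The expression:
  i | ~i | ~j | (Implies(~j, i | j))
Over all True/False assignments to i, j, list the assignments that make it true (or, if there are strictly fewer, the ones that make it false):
is always true.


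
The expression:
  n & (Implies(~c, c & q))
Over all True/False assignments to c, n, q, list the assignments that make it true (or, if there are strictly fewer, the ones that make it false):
is true only for:
  c=True, n=True, q=False;
  c=True, n=True, q=True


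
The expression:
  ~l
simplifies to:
~l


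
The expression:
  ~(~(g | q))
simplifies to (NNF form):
g | q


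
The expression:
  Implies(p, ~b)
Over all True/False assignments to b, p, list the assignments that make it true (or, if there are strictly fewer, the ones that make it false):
is false only for:
  b=True, p=True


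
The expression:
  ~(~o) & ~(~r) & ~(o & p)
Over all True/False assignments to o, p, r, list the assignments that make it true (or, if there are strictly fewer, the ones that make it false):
is true only for:
  o=True, p=False, r=True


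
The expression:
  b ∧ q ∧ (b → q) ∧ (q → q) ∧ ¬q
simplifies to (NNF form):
False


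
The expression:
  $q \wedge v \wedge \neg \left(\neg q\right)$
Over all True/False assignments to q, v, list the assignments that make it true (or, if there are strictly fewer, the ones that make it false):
is true only for:
  q=True, v=True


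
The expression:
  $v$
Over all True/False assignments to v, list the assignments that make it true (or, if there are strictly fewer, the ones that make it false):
is true only for:
  v=True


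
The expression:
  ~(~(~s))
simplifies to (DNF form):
~s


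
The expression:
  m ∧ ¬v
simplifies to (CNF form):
m ∧ ¬v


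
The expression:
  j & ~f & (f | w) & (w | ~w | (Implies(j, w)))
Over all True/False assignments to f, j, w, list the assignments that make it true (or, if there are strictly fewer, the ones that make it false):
is true only for:
  f=False, j=True, w=True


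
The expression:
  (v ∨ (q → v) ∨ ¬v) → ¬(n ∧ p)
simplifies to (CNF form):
¬n ∨ ¬p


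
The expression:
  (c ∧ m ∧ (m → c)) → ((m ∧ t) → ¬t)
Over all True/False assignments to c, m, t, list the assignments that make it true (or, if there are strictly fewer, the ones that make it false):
is false only for:
  c=True, m=True, t=True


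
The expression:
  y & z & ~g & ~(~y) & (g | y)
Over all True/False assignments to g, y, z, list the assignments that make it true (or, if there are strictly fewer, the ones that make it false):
is true only for:
  g=False, y=True, z=True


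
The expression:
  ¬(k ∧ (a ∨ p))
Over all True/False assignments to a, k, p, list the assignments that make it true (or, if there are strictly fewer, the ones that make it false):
is false only for:
  a=False, k=True, p=True;
  a=True, k=True, p=False;
  a=True, k=True, p=True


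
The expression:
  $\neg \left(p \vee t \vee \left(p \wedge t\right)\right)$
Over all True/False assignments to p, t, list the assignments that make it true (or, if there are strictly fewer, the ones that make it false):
is true only for:
  p=False, t=False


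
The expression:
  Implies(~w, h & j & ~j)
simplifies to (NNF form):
w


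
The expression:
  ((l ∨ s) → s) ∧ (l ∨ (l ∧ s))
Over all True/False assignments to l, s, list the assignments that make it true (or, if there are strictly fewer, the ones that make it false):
is true only for:
  l=True, s=True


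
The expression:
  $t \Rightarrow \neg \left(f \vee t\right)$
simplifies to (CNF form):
$\neg t$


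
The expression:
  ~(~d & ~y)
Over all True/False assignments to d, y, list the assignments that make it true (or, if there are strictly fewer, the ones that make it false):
is false only for:
  d=False, y=False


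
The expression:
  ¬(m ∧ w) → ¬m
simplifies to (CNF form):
w ∨ ¬m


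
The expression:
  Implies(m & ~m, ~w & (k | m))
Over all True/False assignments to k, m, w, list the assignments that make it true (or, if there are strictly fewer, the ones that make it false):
is always true.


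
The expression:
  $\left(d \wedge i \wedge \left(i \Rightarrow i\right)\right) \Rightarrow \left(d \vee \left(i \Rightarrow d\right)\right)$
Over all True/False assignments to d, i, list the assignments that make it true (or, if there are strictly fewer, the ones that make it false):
is always true.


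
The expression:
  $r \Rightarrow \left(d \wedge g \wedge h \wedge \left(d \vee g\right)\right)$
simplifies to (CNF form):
$\left(d \vee \neg r\right) \wedge \left(g \vee \neg r\right) \wedge \left(h \vee \neg r\right)$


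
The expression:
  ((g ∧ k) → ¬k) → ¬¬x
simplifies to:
x ∨ (g ∧ k)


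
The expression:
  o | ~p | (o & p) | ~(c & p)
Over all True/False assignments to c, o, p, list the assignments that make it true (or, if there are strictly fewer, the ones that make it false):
is false only for:
  c=True, o=False, p=True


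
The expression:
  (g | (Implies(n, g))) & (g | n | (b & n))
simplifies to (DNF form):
g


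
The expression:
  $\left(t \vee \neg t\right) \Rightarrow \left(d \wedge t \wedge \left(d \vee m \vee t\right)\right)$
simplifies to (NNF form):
$d \wedge t$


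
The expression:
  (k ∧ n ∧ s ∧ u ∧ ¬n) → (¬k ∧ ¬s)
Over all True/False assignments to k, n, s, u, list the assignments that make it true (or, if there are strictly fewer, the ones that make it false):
is always true.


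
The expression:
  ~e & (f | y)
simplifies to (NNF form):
~e & (f | y)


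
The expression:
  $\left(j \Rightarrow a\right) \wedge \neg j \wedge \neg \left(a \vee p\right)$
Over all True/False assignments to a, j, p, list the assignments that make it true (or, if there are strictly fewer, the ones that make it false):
is true only for:
  a=False, j=False, p=False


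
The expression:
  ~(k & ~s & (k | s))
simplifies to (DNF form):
s | ~k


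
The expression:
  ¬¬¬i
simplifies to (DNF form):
¬i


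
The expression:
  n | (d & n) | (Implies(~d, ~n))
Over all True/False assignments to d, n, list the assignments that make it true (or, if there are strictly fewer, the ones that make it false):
is always true.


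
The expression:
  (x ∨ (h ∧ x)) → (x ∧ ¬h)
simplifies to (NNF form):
¬h ∨ ¬x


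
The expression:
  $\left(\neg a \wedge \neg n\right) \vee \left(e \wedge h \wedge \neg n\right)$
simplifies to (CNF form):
$\neg n \wedge \left(e \vee \neg a\right) \wedge \left(h \vee \neg a\right)$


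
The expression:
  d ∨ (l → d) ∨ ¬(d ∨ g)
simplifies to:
d ∨ ¬g ∨ ¬l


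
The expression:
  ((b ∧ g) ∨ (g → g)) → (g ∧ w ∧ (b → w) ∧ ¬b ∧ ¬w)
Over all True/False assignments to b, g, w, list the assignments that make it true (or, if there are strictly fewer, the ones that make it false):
is never true.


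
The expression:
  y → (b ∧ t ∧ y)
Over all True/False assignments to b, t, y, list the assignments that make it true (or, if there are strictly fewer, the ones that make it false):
is false only for:
  b=False, t=False, y=True;
  b=False, t=True, y=True;
  b=True, t=False, y=True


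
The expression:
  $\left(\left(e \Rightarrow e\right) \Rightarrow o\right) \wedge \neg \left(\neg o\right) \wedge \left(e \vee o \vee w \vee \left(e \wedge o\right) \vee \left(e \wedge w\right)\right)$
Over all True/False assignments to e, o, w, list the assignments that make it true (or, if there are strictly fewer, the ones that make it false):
is true only for:
  e=False, o=True, w=False;
  e=False, o=True, w=True;
  e=True, o=True, w=False;
  e=True, o=True, w=True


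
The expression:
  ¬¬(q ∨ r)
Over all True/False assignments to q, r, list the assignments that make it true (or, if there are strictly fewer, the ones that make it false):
is false only for:
  q=False, r=False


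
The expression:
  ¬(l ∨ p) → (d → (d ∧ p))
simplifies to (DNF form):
l ∨ p ∨ ¬d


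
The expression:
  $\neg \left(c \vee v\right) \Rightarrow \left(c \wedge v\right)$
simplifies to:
$c \vee v$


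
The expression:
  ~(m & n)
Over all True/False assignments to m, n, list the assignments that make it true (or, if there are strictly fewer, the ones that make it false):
is false only for:
  m=True, n=True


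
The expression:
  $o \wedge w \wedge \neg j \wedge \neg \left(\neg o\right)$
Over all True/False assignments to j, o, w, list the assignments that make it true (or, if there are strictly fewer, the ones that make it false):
is true only for:
  j=False, o=True, w=True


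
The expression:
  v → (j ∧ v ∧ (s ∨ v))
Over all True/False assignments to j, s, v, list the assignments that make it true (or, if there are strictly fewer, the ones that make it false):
is false only for:
  j=False, s=False, v=True;
  j=False, s=True, v=True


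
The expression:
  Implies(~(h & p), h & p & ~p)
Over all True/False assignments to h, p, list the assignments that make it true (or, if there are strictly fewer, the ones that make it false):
is true only for:
  h=True, p=True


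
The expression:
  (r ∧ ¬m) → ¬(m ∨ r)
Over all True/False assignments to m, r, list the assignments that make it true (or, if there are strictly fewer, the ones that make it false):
is false only for:
  m=False, r=True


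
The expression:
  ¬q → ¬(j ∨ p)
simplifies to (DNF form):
q ∨ (¬j ∧ ¬p)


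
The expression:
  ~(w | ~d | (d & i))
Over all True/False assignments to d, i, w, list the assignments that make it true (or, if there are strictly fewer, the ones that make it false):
is true only for:
  d=True, i=False, w=False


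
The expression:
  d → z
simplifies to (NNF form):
z ∨ ¬d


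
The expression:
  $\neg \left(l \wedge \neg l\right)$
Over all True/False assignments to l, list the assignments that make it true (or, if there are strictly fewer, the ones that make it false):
is always true.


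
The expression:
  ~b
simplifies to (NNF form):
~b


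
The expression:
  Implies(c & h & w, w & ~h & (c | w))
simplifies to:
~c | ~h | ~w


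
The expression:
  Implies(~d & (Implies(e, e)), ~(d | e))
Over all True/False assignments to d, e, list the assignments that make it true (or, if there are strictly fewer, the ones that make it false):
is false only for:
  d=False, e=True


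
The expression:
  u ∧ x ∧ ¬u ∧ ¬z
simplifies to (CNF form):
False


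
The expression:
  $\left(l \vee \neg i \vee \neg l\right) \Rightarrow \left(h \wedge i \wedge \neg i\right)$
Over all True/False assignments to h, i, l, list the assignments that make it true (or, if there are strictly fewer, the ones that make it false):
is never true.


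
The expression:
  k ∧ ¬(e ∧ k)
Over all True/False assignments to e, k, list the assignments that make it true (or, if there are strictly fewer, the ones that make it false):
is true only for:
  e=False, k=True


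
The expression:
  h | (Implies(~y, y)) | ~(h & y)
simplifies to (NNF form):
True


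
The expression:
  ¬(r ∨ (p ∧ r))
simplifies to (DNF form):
¬r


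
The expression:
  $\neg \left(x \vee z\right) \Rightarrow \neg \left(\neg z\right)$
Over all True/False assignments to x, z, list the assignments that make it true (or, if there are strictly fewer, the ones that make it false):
is false only for:
  x=False, z=False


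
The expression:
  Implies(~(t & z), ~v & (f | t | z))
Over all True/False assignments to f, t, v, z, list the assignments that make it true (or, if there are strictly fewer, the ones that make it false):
is false only for:
  f=False, t=False, v=False, z=False;
  f=False, t=False, v=True, z=False;
  f=False, t=False, v=True, z=True;
  f=False, t=True, v=True, z=False;
  f=True, t=False, v=True, z=False;
  f=True, t=False, v=True, z=True;
  f=True, t=True, v=True, z=False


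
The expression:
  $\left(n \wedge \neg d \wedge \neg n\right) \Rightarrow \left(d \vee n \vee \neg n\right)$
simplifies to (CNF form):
$\text{True}$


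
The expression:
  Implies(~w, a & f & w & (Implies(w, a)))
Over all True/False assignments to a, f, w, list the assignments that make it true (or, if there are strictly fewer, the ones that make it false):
is true only for:
  a=False, f=False, w=True;
  a=False, f=True, w=True;
  a=True, f=False, w=True;
  a=True, f=True, w=True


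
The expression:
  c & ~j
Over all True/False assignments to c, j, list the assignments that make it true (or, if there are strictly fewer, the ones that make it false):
is true only for:
  c=True, j=False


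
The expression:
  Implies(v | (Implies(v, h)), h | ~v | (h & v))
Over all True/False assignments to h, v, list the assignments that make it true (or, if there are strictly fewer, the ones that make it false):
is false only for:
  h=False, v=True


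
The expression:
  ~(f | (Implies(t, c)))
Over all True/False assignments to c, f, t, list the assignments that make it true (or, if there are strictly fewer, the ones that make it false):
is true only for:
  c=False, f=False, t=True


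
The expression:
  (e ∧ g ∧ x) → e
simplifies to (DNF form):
True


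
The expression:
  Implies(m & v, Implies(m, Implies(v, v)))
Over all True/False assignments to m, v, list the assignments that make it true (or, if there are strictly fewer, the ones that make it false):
is always true.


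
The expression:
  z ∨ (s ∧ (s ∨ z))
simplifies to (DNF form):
s ∨ z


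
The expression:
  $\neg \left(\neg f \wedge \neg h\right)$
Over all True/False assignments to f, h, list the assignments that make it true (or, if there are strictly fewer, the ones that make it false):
is false only for:
  f=False, h=False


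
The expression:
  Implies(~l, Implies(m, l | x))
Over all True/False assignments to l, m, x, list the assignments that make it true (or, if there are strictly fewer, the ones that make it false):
is false only for:
  l=False, m=True, x=False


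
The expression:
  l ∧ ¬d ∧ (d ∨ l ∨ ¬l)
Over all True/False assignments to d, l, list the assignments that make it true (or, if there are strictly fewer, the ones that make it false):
is true only for:
  d=False, l=True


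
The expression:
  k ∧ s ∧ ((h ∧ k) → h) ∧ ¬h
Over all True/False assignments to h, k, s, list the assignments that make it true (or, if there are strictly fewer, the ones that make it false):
is true only for:
  h=False, k=True, s=True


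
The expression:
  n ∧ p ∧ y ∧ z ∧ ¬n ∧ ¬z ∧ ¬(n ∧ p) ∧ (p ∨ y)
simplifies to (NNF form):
False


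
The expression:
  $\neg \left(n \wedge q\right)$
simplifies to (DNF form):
$\neg n \vee \neg q$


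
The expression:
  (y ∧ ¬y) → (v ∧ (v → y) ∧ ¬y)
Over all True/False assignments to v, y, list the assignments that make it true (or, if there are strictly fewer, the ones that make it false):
is always true.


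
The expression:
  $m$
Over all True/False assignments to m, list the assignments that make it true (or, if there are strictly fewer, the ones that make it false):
is true only for:
  m=True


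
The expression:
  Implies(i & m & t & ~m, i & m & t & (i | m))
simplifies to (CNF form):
True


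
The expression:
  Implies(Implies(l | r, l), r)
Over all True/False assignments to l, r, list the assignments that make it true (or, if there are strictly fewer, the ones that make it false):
is true only for:
  l=False, r=True;
  l=True, r=True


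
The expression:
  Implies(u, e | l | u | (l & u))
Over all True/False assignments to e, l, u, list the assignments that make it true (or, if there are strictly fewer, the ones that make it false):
is always true.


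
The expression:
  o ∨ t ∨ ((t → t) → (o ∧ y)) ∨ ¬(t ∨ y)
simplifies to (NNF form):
o ∨ t ∨ ¬y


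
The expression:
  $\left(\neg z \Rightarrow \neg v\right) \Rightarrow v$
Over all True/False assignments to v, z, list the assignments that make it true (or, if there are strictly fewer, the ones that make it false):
is true only for:
  v=True, z=False;
  v=True, z=True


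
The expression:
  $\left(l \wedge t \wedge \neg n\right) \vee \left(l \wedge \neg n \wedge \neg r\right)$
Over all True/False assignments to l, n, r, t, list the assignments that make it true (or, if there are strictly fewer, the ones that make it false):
is true only for:
  l=True, n=False, r=False, t=False;
  l=True, n=False, r=False, t=True;
  l=True, n=False, r=True, t=True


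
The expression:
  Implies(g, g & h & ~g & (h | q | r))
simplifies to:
~g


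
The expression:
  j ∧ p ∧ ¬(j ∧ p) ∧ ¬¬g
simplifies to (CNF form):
False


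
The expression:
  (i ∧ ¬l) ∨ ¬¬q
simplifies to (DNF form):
q ∨ (i ∧ ¬l)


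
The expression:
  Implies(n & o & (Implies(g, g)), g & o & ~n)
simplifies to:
~n | ~o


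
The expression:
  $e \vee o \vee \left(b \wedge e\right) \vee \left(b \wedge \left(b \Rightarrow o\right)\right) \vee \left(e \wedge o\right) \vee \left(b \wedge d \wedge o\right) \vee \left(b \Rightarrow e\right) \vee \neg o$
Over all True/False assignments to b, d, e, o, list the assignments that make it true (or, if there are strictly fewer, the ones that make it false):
is always true.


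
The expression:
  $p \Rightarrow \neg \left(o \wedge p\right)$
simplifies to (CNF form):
$\neg o \vee \neg p$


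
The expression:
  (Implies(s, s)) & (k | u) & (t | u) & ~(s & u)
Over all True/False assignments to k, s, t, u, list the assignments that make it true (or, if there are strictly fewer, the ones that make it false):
is true only for:
  k=False, s=False, t=False, u=True;
  k=False, s=False, t=True, u=True;
  k=True, s=False, t=False, u=True;
  k=True, s=False, t=True, u=False;
  k=True, s=False, t=True, u=True;
  k=True, s=True, t=True, u=False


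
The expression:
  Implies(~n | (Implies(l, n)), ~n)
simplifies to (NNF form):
~n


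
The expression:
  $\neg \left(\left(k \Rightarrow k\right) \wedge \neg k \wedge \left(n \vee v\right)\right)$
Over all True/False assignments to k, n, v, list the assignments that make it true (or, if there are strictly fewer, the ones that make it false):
is false only for:
  k=False, n=False, v=True;
  k=False, n=True, v=False;
  k=False, n=True, v=True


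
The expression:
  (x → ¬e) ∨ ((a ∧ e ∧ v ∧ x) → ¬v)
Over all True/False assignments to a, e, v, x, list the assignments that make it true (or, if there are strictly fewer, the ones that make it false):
is false only for:
  a=True, e=True, v=True, x=True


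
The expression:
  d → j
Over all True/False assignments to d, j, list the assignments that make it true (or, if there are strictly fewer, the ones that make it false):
is false only for:
  d=True, j=False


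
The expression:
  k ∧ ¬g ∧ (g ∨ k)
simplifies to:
k ∧ ¬g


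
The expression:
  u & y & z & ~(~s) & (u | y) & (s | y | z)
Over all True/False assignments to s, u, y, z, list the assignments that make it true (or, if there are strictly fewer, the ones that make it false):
is true only for:
  s=True, u=True, y=True, z=True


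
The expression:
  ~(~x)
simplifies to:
x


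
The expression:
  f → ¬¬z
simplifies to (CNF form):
z ∨ ¬f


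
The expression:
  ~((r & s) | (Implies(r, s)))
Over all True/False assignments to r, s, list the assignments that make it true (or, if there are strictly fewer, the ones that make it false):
is true only for:
  r=True, s=False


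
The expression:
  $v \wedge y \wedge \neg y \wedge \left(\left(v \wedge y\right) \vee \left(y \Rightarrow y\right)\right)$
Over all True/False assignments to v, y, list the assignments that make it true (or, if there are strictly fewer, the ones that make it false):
is never true.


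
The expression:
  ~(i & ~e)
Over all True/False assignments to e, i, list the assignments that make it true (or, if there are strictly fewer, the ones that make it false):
is false only for:
  e=False, i=True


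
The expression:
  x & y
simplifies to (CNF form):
x & y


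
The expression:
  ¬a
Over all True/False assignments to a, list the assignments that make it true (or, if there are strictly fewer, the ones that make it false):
is true only for:
  a=False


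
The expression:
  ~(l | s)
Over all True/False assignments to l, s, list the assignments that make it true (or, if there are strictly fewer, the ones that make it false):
is true only for:
  l=False, s=False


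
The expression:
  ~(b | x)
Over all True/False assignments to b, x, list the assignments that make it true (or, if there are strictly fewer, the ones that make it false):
is true only for:
  b=False, x=False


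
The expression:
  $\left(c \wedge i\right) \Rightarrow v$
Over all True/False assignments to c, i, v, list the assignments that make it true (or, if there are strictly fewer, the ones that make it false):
is false only for:
  c=True, i=True, v=False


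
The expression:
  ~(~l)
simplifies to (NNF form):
l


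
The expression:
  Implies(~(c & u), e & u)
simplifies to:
u & (c | e)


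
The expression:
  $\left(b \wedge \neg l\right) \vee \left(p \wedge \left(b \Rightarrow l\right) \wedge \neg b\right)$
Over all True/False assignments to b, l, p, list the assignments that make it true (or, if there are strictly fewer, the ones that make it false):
is true only for:
  b=False, l=False, p=True;
  b=False, l=True, p=True;
  b=True, l=False, p=False;
  b=True, l=False, p=True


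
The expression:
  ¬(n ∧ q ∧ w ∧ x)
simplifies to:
¬n ∨ ¬q ∨ ¬w ∨ ¬x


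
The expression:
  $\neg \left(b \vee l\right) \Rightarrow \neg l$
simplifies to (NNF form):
$\text{True}$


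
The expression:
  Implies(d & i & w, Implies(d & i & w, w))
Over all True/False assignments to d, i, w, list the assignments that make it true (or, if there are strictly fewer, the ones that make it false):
is always true.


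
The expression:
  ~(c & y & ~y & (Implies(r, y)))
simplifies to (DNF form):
True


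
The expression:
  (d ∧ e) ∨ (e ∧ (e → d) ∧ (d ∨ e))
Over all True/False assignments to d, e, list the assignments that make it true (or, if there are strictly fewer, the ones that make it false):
is true only for:
  d=True, e=True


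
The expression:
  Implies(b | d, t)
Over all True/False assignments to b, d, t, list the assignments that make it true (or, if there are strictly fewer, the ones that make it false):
is false only for:
  b=False, d=True, t=False;
  b=True, d=False, t=False;
  b=True, d=True, t=False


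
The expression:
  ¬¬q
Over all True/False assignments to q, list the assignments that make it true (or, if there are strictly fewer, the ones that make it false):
is true only for:
  q=True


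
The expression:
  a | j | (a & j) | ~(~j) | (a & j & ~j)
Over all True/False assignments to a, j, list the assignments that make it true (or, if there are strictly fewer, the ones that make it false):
is false only for:
  a=False, j=False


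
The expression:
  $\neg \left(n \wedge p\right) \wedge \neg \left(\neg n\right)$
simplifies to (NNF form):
$n \wedge \neg p$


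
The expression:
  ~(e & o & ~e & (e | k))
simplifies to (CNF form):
True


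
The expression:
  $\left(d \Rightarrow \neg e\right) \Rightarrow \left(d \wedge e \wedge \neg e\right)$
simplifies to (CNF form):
$d \wedge e$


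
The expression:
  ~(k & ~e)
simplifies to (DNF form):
e | ~k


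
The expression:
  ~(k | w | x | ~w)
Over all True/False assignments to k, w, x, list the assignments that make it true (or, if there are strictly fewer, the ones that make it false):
is never true.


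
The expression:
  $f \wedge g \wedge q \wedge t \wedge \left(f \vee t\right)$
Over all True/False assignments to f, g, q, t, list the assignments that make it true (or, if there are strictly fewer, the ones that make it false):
is true only for:
  f=True, g=True, q=True, t=True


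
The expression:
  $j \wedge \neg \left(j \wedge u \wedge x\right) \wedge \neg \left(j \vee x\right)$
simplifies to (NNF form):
$\text{False}$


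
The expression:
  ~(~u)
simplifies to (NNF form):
u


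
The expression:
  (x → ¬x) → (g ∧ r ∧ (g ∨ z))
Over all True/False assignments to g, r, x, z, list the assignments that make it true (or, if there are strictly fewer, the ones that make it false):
is false only for:
  g=False, r=False, x=False, z=False;
  g=False, r=False, x=False, z=True;
  g=False, r=True, x=False, z=False;
  g=False, r=True, x=False, z=True;
  g=True, r=False, x=False, z=False;
  g=True, r=False, x=False, z=True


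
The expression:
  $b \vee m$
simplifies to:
$b \vee m$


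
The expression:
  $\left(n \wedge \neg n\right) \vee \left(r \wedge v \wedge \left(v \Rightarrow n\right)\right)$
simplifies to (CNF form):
$n \wedge r \wedge v$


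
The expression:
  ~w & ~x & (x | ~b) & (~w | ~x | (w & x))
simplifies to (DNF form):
~b & ~w & ~x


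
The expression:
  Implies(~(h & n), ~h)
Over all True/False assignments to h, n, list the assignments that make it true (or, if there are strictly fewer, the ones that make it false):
is false only for:
  h=True, n=False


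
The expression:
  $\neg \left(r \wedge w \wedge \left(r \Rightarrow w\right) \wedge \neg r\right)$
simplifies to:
$\text{True}$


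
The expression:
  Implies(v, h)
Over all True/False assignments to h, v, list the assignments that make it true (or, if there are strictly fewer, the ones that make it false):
is false only for:
  h=False, v=True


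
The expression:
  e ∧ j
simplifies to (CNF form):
e ∧ j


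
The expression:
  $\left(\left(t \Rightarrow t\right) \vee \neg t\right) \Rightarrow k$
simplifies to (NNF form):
$k$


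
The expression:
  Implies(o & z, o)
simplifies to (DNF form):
True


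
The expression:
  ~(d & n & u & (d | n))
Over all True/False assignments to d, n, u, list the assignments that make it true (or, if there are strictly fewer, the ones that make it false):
is false only for:
  d=True, n=True, u=True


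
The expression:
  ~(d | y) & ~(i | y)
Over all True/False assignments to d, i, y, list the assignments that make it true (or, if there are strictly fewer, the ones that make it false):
is true only for:
  d=False, i=False, y=False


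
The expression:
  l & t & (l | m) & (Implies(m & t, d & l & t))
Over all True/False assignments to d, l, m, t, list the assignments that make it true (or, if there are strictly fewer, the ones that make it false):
is true only for:
  d=False, l=True, m=False, t=True;
  d=True, l=True, m=False, t=True;
  d=True, l=True, m=True, t=True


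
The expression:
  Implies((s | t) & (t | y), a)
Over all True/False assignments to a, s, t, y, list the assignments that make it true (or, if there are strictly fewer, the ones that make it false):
is false only for:
  a=False, s=False, t=True, y=False;
  a=False, s=False, t=True, y=True;
  a=False, s=True, t=False, y=True;
  a=False, s=True, t=True, y=False;
  a=False, s=True, t=True, y=True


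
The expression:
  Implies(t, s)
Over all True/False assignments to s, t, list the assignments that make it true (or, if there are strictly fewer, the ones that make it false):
is false only for:
  s=False, t=True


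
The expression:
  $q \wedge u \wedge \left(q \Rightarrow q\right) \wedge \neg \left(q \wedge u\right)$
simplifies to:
$\text{False}$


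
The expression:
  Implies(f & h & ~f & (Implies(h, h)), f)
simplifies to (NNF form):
True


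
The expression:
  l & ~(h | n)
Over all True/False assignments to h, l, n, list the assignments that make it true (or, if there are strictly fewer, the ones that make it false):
is true only for:
  h=False, l=True, n=False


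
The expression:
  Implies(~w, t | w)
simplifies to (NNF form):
t | w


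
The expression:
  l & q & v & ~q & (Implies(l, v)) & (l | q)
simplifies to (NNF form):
False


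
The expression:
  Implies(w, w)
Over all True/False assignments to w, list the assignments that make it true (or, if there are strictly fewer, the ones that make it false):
is always true.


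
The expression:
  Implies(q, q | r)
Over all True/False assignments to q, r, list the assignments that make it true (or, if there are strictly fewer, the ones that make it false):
is always true.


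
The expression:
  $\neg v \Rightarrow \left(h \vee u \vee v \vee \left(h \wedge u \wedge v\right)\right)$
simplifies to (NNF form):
$h \vee u \vee v$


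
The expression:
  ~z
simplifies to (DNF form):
~z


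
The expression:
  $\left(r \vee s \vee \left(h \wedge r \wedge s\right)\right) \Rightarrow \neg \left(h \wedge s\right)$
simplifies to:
$\neg h \vee \neg s$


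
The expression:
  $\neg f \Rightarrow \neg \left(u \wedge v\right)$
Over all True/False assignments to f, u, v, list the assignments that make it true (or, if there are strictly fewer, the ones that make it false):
is false only for:
  f=False, u=True, v=True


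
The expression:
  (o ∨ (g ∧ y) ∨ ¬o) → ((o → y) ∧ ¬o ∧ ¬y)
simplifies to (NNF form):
¬o ∧ ¬y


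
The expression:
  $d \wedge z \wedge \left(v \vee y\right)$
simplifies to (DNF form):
$\left(d \wedge v \wedge z\right) \vee \left(d \wedge y \wedge z\right)$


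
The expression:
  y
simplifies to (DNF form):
y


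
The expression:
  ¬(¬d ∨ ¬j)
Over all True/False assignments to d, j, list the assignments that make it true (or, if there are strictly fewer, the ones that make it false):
is true only for:
  d=True, j=True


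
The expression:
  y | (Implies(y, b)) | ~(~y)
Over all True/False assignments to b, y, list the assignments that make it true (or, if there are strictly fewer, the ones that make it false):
is always true.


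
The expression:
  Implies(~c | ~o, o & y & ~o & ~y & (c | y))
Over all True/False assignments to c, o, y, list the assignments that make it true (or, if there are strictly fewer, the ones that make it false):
is true only for:
  c=True, o=True, y=False;
  c=True, o=True, y=True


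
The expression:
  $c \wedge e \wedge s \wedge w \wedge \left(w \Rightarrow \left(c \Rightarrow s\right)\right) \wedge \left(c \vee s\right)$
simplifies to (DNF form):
$c \wedge e \wedge s \wedge w$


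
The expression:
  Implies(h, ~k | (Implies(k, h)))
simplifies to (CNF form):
True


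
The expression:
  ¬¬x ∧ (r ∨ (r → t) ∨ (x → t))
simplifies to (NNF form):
x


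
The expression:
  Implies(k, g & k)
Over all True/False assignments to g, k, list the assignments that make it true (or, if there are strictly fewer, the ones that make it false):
is false only for:
  g=False, k=True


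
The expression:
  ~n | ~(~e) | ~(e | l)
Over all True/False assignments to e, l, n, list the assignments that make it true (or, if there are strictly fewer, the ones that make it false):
is false only for:
  e=False, l=True, n=True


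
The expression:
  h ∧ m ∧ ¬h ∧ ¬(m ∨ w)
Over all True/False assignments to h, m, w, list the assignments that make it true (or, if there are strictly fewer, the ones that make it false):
is never true.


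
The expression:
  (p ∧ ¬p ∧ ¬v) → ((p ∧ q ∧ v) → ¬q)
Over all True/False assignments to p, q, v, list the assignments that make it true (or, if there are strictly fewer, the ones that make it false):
is always true.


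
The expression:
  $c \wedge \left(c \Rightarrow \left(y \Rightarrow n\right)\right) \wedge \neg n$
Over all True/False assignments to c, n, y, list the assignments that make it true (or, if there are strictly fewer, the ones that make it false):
is true only for:
  c=True, n=False, y=False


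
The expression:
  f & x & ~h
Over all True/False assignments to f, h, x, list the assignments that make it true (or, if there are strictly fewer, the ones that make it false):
is true only for:
  f=True, h=False, x=True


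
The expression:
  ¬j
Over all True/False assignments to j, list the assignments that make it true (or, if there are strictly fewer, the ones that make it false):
is true only for:
  j=False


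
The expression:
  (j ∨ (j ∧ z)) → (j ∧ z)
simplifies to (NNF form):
z ∨ ¬j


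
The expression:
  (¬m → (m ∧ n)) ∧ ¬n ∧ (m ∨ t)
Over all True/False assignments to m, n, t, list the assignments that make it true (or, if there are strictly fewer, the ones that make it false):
is true only for:
  m=True, n=False, t=False;
  m=True, n=False, t=True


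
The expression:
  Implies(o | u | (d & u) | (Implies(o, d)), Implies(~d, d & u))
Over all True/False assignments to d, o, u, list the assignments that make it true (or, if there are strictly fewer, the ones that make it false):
is true only for:
  d=True, o=False, u=False;
  d=True, o=False, u=True;
  d=True, o=True, u=False;
  d=True, o=True, u=True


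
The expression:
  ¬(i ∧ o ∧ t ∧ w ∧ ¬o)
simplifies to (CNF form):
True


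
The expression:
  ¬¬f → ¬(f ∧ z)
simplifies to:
¬f ∨ ¬z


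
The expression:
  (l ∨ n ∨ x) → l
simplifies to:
l ∨ (¬n ∧ ¬x)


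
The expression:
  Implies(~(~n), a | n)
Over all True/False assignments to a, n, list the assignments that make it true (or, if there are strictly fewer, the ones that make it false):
is always true.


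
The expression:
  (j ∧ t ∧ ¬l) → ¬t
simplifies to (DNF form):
l ∨ ¬j ∨ ¬t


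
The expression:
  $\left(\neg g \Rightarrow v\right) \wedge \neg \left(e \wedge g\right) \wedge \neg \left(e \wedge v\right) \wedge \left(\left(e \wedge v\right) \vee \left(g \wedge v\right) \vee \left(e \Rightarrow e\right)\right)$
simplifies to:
$\neg e \wedge \left(g \vee v\right)$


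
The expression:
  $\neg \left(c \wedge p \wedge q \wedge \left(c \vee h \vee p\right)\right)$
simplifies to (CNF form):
$\neg c \vee \neg p \vee \neg q$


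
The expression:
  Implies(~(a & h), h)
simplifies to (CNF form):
h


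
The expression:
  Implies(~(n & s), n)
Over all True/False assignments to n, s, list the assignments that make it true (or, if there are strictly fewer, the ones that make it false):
is true only for:
  n=True, s=False;
  n=True, s=True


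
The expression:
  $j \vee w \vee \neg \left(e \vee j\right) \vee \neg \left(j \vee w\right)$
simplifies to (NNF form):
$\text{True}$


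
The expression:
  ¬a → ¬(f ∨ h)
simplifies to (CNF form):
(a ∨ ¬f) ∧ (a ∨ ¬h)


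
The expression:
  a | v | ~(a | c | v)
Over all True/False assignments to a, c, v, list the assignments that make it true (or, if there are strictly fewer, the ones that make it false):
is false only for:
  a=False, c=True, v=False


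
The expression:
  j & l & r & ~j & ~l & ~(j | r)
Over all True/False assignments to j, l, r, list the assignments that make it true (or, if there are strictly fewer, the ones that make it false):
is never true.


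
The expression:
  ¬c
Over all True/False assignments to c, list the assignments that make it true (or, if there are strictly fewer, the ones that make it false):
is true only for:
  c=False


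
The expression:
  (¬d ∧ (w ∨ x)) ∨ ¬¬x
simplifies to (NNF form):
x ∨ (w ∧ ¬d)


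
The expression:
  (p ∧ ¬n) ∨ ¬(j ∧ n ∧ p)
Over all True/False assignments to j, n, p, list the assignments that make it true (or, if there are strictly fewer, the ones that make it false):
is false only for:
  j=True, n=True, p=True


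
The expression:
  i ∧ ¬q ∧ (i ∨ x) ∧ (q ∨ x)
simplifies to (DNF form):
i ∧ x ∧ ¬q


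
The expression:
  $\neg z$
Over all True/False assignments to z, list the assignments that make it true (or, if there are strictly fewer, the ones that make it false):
is true only for:
  z=False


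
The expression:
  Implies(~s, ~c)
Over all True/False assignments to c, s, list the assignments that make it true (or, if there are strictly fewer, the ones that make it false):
is false only for:
  c=True, s=False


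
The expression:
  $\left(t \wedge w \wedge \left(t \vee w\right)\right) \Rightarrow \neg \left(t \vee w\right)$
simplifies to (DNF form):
$\neg t \vee \neg w$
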